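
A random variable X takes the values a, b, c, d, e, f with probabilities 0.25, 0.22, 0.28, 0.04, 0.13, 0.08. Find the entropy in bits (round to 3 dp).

H = −Σ pᵢ log₂ pᵢ.
−0.25·log₂(0.25) = 0.5000
−0.22·log₂(0.22) = 0.4806
−0.28·log₂(0.28) = 0.5142
−0.04·log₂(0.04) = 0.1858
−0.13·log₂(0.13) = 0.3826
−0.08·log₂(0.08) = 0.2915
Sum ≈ 2.3547 → 2.355 bits.

2.355 bits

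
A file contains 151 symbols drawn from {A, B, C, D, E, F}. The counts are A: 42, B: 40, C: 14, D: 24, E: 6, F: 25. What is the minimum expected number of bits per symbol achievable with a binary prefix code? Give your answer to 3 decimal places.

2.424 bits/symbol

Probabilities are the counts divided by 151.
Repeatedly combine the two least-probable nodes; the expected code length is the sum of the merged weights.
merge 6/151 + 14/151 → 20/151
merge 20/151 + 24/151 → 44/151
merge 25/151 + 40/151 → 65/151
merge 42/151 + 44/151 → 86/151
merge 65/151 + 86/151 → 1
L = 20/151 + 44/151 + 65/151 + 86/151 + 1 = 366/151 ≈ 2.424 bits/symbol.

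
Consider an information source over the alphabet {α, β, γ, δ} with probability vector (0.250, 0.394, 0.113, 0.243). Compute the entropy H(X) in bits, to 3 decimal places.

H = −Σ pᵢ log₂ pᵢ.
−0.250·log₂(0.250) = 0.5000
−0.394·log₂(0.394) = 0.5294
−0.113·log₂(0.113) = 0.3555
−0.243·log₂(0.243) = 0.4960
Sum ≈ 1.8808 → 1.881 bits.

1.881 bits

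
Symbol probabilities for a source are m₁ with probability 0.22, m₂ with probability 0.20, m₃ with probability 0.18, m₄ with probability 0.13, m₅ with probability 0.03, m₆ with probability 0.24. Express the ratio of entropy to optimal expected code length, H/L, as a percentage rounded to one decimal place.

Entropy H = −Σ p log₂ p ≈ 2.4188 bits.
Huffman merges: 3/100+13/100→4/25; 4/25+9/50→17/50; 1/5+11/50→21/50; 6/25+17/50→29/50; 21/50+29/50→1. L = 5/2 ≈ 2.5000.
Efficiency = H/L = 2.4188/2.5000 = 96.8%.

96.8%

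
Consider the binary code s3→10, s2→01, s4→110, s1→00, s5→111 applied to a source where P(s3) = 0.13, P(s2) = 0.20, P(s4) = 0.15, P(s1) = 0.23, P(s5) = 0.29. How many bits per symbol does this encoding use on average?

2.44 bits/symbol

L̄ = Σ pᵢ·ℓᵢ = 0.13·2 + 0.20·2 + 0.15·3 + 0.23·2 + 0.29·3 = 2.44 bits/symbol.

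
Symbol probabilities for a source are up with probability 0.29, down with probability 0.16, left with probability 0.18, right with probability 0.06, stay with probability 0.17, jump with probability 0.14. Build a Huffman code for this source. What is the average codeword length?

2.53 bits/symbol

Repeatedly combine the two least-probable nodes; the expected code length is the sum of the merged weights.
merge 3/50 + 7/50 → 1/5
merge 4/25 + 17/100 → 33/100
merge 9/50 + 1/5 → 19/50
merge 29/100 + 33/100 → 31/50
merge 19/50 + 31/50 → 1
L = 1/5 + 33/100 + 19/50 + 31/50 + 1 = 253/100 = 2.53 bits/symbol.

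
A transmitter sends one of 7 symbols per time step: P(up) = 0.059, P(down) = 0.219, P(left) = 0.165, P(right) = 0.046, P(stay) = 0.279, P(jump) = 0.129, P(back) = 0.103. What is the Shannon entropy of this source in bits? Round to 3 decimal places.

2.587 bits

H = −Σ pᵢ log₂ pᵢ.
−0.059·log₂(0.059) = 0.2409
−0.219·log₂(0.219) = 0.4798
−0.165·log₂(0.165) = 0.4289
−0.046·log₂(0.046) = 0.2043
−0.279·log₂(0.279) = 0.5138
−0.129·log₂(0.129) = 0.3811
−0.103·log₂(0.103) = 0.3378
Sum ≈ 2.5867 → 2.587 bits.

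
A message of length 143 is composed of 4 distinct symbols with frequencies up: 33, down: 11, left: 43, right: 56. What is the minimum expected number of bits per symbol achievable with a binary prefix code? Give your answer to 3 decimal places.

1.916 bits/symbol

Probabilities are the counts divided by 143.
Repeatedly combine the two least-probable nodes; the expected code length is the sum of the merged weights.
merge 1/13 + 3/13 → 4/13
merge 43/143 + 4/13 → 87/143
merge 56/143 + 87/143 → 1
L = 4/13 + 87/143 + 1 = 274/143 ≈ 1.916 bits/symbol.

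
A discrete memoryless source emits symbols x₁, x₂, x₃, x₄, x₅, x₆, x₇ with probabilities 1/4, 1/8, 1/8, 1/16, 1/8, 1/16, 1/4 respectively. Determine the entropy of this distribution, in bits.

2.625 bits

Each probability is a power of 1/2, so log₂(1/p) is an integer.
H = Σ p·log₂(1/p) = 1/4·2 + 1/8·3 + 1/8·3 + 1/16·4 + 1/8·3 + 1/16·4 + 1/4·2 = 2.625 bits.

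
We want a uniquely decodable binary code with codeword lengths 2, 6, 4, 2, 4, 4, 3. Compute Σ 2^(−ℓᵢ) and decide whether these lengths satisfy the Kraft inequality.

With common denominator 2^6 = 64: Σ 2^(−ℓᵢ) = 16/64 + 1/64 + 4/64 + 16/64 + 4/64 + 4/64 + 8/64 = 53/64 = 0.828125.
Kraft's inequality requires Σ ≤ 1; here Σ = 0.828125 ≤ 1, so such a prefix code exists.

0.828125; yes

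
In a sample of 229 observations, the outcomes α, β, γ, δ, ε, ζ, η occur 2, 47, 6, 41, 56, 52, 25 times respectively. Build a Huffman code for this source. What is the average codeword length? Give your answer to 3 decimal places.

Probabilities are the counts divided by 229.
Repeatedly combine the two least-probable nodes; the expected code length is the sum of the merged weights.
merge 2/229 + 6/229 → 8/229
merge 8/229 + 25/229 → 33/229
merge 33/229 + 41/229 → 74/229
merge 47/229 + 52/229 → 99/229
merge 56/229 + 74/229 → 130/229
merge 99/229 + 130/229 → 1
L = 8/229 + 33/229 + 74/229 + 99/229 + 130/229 + 1 = 573/229 ≈ 2.502 bits/symbol.

2.502 bits/symbol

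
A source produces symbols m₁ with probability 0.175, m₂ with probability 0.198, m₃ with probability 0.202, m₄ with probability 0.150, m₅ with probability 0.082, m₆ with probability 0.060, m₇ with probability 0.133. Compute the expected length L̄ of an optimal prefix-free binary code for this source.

2.742 bits/symbol

Repeatedly combine the two least-probable nodes; the expected code length is the sum of the merged weights.
merge 3/50 + 41/500 → 71/500
merge 133/1000 + 71/500 → 11/40
merge 3/20 + 7/40 → 13/40
merge 99/500 + 101/500 → 2/5
merge 11/40 + 13/40 → 3/5
merge 2/5 + 3/5 → 1
L = 71/500 + 11/40 + 13/40 + 2/5 + 3/5 + 1 = 1371/500 = 2.742 bits/symbol.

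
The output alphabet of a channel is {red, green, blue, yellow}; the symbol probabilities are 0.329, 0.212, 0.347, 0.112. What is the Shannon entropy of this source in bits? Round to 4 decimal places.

H = −Σ pᵢ log₂ pᵢ.
−0.329·log₂(0.329) = 0.5277
−0.212·log₂(0.212) = 0.4744
−0.347·log₂(0.347) = 0.5299
−0.112·log₂(0.112) = 0.3537
Sum ≈ 1.8857 → 1.8857 bits.

1.8857 bits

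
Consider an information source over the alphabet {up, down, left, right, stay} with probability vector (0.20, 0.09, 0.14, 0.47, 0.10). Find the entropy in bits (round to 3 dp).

2.018 bits

H = −Σ pᵢ log₂ pᵢ.
−0.20·log₂(0.20) = 0.4644
−0.09·log₂(0.09) = 0.3127
−0.14·log₂(0.14) = 0.3971
−0.47·log₂(0.47) = 0.5120
−0.10·log₂(0.10) = 0.3322
Sum ≈ 2.0183 → 2.018 bits.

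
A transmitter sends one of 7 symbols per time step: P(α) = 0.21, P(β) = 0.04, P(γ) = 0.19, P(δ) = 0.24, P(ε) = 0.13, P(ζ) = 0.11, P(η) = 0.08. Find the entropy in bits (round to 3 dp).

H = −Σ pᵢ log₂ pᵢ.
−0.21·log₂(0.21) = 0.4728
−0.04·log₂(0.04) = 0.1858
−0.19·log₂(0.19) = 0.4552
−0.24·log₂(0.24) = 0.4941
−0.13·log₂(0.13) = 0.3826
−0.11·log₂(0.11) = 0.3503
−0.08·log₂(0.08) = 0.2915
Sum ≈ 2.6324 → 2.632 bits.

2.632 bits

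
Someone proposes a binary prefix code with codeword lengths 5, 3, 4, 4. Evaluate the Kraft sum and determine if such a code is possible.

0.28125; yes

With common denominator 2^5 = 32: Σ 2^(−ℓᵢ) = 1/32 + 4/32 + 2/32 + 2/32 = 9/32 = 0.28125.
Kraft's inequality requires Σ ≤ 1; here Σ = 0.28125 ≤ 1, so such a prefix code exists.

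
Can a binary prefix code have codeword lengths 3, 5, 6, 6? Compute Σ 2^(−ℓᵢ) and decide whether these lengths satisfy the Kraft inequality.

With common denominator 2^6 = 64: Σ 2^(−ℓᵢ) = 8/64 + 2/64 + 1/64 + 1/64 = 12/64 = 0.1875.
Kraft's inequality requires Σ ≤ 1; here Σ = 0.1875 ≤ 1, so such a prefix code exists.

0.1875; yes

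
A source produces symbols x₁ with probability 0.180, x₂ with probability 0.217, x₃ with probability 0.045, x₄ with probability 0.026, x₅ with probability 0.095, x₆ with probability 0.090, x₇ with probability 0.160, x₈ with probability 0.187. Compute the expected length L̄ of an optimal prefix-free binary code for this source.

Repeatedly combine the two least-probable nodes; the expected code length is the sum of the merged weights.
merge 13/500 + 9/200 → 71/1000
merge 71/1000 + 9/100 → 161/1000
merge 19/200 + 4/25 → 51/200
merge 161/1000 + 9/50 → 341/1000
merge 187/1000 + 217/1000 → 101/250
merge 51/200 + 341/1000 → 149/250
merge 101/250 + 149/250 → 1
L = 71/1000 + 161/1000 + 51/200 + 341/1000 + 101/250 + 149/250 + 1 = 707/250 = 2.828 bits/symbol.

2.828 bits/symbol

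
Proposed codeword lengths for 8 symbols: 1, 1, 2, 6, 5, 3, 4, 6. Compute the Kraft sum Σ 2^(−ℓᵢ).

With common denominator 2^6 = 64: Σ 2^(−ℓᵢ) = 32/64 + 32/64 + 16/64 + 1/64 + 2/64 + 8/64 + 4/64 + 1/64 = 96/64 = 1.5.

1.5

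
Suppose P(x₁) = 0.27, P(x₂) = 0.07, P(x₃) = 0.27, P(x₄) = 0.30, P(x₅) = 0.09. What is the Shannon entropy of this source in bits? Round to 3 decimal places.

H = −Σ pᵢ log₂ pᵢ.
−0.27·log₂(0.27) = 0.5100
−0.07·log₂(0.07) = 0.2686
−0.27·log₂(0.27) = 0.5100
−0.30·log₂(0.30) = 0.5211
−0.09·log₂(0.09) = 0.3127
Sum ≈ 2.1223 → 2.122 bits.

2.122 bits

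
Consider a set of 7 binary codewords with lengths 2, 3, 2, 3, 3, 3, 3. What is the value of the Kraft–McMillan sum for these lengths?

1.125

With common denominator 2^3 = 8: Σ 2^(−ℓᵢ) = 2/8 + 1/8 + 2/8 + 1/8 + 1/8 + 1/8 + 1/8 = 9/8 = 1.125.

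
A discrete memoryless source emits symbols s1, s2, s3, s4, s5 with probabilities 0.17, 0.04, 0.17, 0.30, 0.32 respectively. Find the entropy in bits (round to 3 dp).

2.102 bits

H = −Σ pᵢ log₂ pᵢ.
−0.17·log₂(0.17) = 0.4346
−0.04·log₂(0.04) = 0.1858
−0.17·log₂(0.17) = 0.4346
−0.30·log₂(0.30) = 0.5211
−0.32·log₂(0.32) = 0.5260
Sum ≈ 2.1021 → 2.102 bits.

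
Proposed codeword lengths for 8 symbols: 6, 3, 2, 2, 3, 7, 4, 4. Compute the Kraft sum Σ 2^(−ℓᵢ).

0.8984375

With common denominator 2^7 = 128: Σ 2^(−ℓᵢ) = 2/128 + 16/128 + 32/128 + 32/128 + 16/128 + 1/128 + 8/128 + 8/128 = 115/128 = 0.8984375.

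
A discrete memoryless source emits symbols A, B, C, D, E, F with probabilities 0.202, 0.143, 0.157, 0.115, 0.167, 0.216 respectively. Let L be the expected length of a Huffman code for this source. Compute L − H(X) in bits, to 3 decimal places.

Entropy H = −Σ p log₂ p ≈ 2.5543 bits.
Huffman merges: 23/200+143/1000→129/500; 157/1000+167/1000→81/250; 101/500+27/125→209/500; 129/500+81/250→291/500; 209/500+291/500→1. L = 1291/500 ≈ 2.5820.
L − H = 2.5820 − 2.5543 = 0.028 bits.

0.028 bits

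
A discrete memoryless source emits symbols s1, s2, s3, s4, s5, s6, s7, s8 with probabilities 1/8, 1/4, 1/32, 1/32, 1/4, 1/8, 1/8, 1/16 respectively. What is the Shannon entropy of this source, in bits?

Each probability is a power of 1/2, so log₂(1/p) is an integer.
H = Σ p·log₂(1/p) = 1/8·3 + 1/4·2 + 1/32·5 + 1/32·5 + 1/4·2 + 1/8·3 + 1/8·3 + 1/16·4 = 2.6875 bits.

2.6875 bits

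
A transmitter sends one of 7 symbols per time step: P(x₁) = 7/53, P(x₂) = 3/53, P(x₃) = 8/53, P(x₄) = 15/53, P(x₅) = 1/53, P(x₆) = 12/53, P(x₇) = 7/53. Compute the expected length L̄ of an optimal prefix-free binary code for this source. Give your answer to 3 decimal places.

Repeatedly combine the two least-probable nodes; the expected code length is the sum of the merged weights.
merge 1/53 + 3/53 → 4/53
merge 4/53 + 7/53 → 11/53
merge 7/53 + 8/53 → 15/53
merge 11/53 + 12/53 → 23/53
merge 15/53 + 15/53 → 30/53
merge 23/53 + 30/53 → 1
L = 4/53 + 11/53 + 15/53 + 23/53 + 30/53 + 1 = 136/53 ≈ 2.566 bits/symbol.

2.566 bits/symbol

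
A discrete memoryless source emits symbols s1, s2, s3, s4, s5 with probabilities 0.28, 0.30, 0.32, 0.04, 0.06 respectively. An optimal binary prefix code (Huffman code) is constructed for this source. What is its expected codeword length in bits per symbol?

2.1 bits/symbol

Repeatedly combine the two least-probable nodes; the expected code length is the sum of the merged weights.
merge 1/25 + 3/50 → 1/10
merge 1/10 + 7/25 → 19/50
merge 3/10 + 8/25 → 31/50
merge 19/50 + 31/50 → 1
L = 1/10 + 19/50 + 31/50 + 1 = 21/10 = 2.1 bits/symbol.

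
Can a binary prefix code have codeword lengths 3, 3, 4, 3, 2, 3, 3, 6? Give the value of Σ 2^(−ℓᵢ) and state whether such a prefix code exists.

With common denominator 2^6 = 64: Σ 2^(−ℓᵢ) = 8/64 + 8/64 + 4/64 + 8/64 + 16/64 + 8/64 + 8/64 + 1/64 = 61/64 = 0.953125.
Kraft's inequality requires Σ ≤ 1; here Σ = 0.953125 ≤ 1, so such a prefix code exists.

0.953125; yes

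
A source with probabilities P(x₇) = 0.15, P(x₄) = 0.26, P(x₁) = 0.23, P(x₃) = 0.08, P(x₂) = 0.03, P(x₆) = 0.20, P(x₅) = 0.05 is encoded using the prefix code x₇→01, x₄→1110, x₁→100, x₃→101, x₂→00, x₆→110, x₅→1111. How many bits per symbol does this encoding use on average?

3.13 bits/symbol

L̄ = Σ pᵢ·ℓᵢ = 0.15·2 + 0.26·4 + 0.23·3 + 0.08·3 + 0.03·2 + 0.20·3 + 0.05·4 = 3.13 bits/symbol.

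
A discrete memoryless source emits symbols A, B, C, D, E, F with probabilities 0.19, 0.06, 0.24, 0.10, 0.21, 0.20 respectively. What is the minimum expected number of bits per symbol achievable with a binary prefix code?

2.51 bits/symbol

Repeatedly combine the two least-probable nodes; the expected code length is the sum of the merged weights.
merge 3/50 + 1/10 → 4/25
merge 4/25 + 19/100 → 7/20
merge 1/5 + 21/100 → 41/100
merge 6/25 + 7/20 → 59/100
merge 41/100 + 59/100 → 1
L = 4/25 + 7/20 + 41/100 + 59/100 + 1 = 251/100 = 2.51 bits/symbol.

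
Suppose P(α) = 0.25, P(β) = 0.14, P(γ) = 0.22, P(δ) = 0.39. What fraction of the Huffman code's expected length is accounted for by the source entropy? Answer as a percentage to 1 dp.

Entropy H = −Σ p log₂ p ≈ 1.9075 bits.
Huffman merges: 7/50+11/50→9/25; 1/4+9/25→61/100; 39/100+61/100→1. L = 197/100 ≈ 1.9700.
Efficiency = H/L = 1.9075/1.9700 = 96.8%.

96.8%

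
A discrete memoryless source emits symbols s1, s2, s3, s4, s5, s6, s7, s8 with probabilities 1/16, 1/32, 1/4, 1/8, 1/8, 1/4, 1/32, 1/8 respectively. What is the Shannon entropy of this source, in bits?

Each probability is a power of 1/2, so log₂(1/p) is an integer.
H = Σ p·log₂(1/p) = 1/16·4 + 1/32·5 + 1/4·2 + 1/8·3 + 1/8·3 + 1/4·2 + 1/32·5 + 1/8·3 = 2.6875 bits.

2.6875 bits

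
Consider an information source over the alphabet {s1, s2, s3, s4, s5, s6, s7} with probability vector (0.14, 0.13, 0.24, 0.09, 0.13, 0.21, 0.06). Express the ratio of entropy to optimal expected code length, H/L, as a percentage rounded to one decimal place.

Entropy H = −Σ p log₂ p ≈ 2.6855 bits.
Huffman merges: 3/50+9/100→3/20; 13/100+13/100→13/50; 7/50+3/20→29/100; 21/100+6/25→9/20; 13/50+29/100→11/20; 9/20+11/20→1. L = 27/10 ≈ 2.7000.
Efficiency = H/L = 2.6855/2.7000 = 99.5%.

99.5%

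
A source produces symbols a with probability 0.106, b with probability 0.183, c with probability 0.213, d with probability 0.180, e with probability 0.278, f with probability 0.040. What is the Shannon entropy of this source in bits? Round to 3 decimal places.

H = −Σ pᵢ log₂ pᵢ.
−0.106·log₂(0.106) = 0.3432
−0.183·log₂(0.183) = 0.4484
−0.213·log₂(0.213) = 0.4752
−0.180·log₂(0.180) = 0.4453
−0.278·log₂(0.278) = 0.5134
−0.040·log₂(0.040) = 0.1858
Sum ≈ 2.4113 → 2.411 bits.

2.411 bits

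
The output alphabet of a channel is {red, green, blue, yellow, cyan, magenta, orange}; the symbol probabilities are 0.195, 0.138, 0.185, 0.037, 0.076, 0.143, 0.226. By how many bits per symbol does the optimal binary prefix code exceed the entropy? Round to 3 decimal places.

Entropy H = −Σ p log₂ p ≈ 2.6493 bits.
Huffman merges: 37/1000+19/250→113/1000; 113/1000+69/500→251/1000; 143/1000+37/200→41/125; 39/200+113/500→421/1000; 251/1000+41/125→579/1000; 421/1000+579/1000→1. L = 673/250 ≈ 2.6920.
L − H = 2.6920 − 2.6493 = 0.043 bits.

0.043 bits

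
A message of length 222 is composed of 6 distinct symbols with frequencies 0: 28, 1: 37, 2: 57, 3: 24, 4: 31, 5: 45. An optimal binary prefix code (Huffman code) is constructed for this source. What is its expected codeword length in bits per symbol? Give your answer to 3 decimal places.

Probabilities are the counts divided by 222.
Repeatedly combine the two least-probable nodes; the expected code length is the sum of the merged weights.
merge 4/37 + 14/111 → 26/111
merge 31/222 + 1/6 → 34/111
merge 15/74 + 26/111 → 97/222
merge 19/74 + 34/111 → 125/222
merge 97/222 + 125/222 → 1
L = 26/111 + 34/111 + 97/222 + 125/222 + 1 = 94/37 ≈ 2.541 bits/symbol.

2.541 bits/symbol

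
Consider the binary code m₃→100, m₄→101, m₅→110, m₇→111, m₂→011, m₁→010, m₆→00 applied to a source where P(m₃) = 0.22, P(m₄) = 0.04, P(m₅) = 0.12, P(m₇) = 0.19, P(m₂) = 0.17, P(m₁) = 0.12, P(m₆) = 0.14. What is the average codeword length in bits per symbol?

2.86 bits/symbol

L̄ = Σ pᵢ·ℓᵢ = 0.22·3 + 0.04·3 + 0.12·3 + 0.19·3 + 0.17·3 + 0.12·3 + 0.14·2 = 2.86 bits/symbol.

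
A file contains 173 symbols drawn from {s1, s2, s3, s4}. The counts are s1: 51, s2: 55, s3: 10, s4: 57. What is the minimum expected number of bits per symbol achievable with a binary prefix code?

2 bits/symbol

Probabilities are the counts divided by 173.
Repeatedly combine the two least-probable nodes; the expected code length is the sum of the merged weights.
merge 10/173 + 51/173 → 61/173
merge 55/173 + 57/173 → 112/173
merge 61/173 + 112/173 → 1
L = 61/173 + 112/173 + 1 = 2 bits/symbol.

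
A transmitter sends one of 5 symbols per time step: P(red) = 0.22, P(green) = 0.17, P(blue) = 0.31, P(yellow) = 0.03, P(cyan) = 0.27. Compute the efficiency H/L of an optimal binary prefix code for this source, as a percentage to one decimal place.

95.5%

Entropy H = −Σ p log₂ p ≈ 2.1007 bits.
Huffman merges: 3/100+17/100→1/5; 1/5+11/50→21/50; 27/100+31/100→29/50; 21/50+29/50→1. L = 11/5 ≈ 2.2000.
Efficiency = H/L = 2.1007/2.2000 = 95.5%.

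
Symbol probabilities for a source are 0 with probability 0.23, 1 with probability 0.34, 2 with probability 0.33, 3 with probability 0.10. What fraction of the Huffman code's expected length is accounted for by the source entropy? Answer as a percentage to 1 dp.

Entropy H = −Σ p log₂ p ≈ 1.8769 bits.
Huffman merges: 1/10+23/100→33/100; 33/100+33/100→33/50; 17/50+33/50→1. L = 199/100 ≈ 1.9900.
Efficiency = H/L = 1.8769/1.9900 = 94.3%.

94.3%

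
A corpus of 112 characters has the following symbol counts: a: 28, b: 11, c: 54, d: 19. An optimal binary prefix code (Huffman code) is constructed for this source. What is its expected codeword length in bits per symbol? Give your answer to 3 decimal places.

1.786 bits/symbol

Probabilities are the counts divided by 112.
Repeatedly combine the two least-probable nodes; the expected code length is the sum of the merged weights.
merge 11/112 + 19/112 → 15/56
merge 1/4 + 15/56 → 29/56
merge 27/56 + 29/56 → 1
L = 15/56 + 29/56 + 1 = 25/14 ≈ 1.786 bits/symbol.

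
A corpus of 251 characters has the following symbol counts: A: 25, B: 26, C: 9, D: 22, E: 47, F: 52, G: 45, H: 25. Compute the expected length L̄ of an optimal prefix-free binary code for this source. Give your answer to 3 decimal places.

2.916 bits/symbol

Probabilities are the counts divided by 251.
Repeatedly combine the two least-probable nodes; the expected code length is the sum of the merged weights.
merge 9/251 + 22/251 → 31/251
merge 25/251 + 25/251 → 50/251
merge 26/251 + 31/251 → 57/251
merge 45/251 + 47/251 → 92/251
merge 50/251 + 52/251 → 102/251
merge 57/251 + 92/251 → 149/251
merge 102/251 + 149/251 → 1
L = 31/251 + 50/251 + 57/251 + 92/251 + 102/251 + 149/251 + 1 = 732/251 ≈ 2.916 bits/symbol.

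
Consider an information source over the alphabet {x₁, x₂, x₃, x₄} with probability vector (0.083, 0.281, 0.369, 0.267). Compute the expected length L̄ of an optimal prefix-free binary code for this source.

1.981 bits/symbol

Repeatedly combine the two least-probable nodes; the expected code length is the sum of the merged weights.
merge 83/1000 + 267/1000 → 7/20
merge 281/1000 + 7/20 → 631/1000
merge 369/1000 + 631/1000 → 1
L = 7/20 + 631/1000 + 1 = 1981/1000 = 1.981 bits/symbol.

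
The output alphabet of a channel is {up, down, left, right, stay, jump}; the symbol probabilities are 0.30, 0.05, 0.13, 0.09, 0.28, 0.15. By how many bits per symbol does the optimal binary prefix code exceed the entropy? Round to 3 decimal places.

0.053 bits

Entropy H = −Σ p log₂ p ≈ 2.3572 bits.
Huffman merges: 1/20+9/100→7/50; 13/100+7/50→27/100; 3/20+27/100→21/50; 7/25+3/10→29/50; 21/50+29/50→1. L = 241/100 ≈ 2.4100.
L − H = 2.4100 − 2.3572 = 0.053 bits.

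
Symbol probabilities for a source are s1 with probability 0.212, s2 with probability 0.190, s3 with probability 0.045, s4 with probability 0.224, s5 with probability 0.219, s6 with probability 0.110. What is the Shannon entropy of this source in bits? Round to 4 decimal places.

2.4446 bits

H = −Σ pᵢ log₂ pᵢ.
−0.212·log₂(0.212) = 0.4744
−0.190·log₂(0.190) = 0.4552
−0.045·log₂(0.045) = 0.2013
−0.224·log₂(0.224) = 0.4835
−0.219·log₂(0.219) = 0.4798
−0.110·log₂(0.110) = 0.3503
Sum ≈ 2.4446 → 2.4446 bits.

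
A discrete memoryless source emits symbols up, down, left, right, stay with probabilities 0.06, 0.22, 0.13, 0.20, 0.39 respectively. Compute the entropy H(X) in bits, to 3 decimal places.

2.101 bits

H = −Σ pᵢ log₂ pᵢ.
−0.06·log₂(0.06) = 0.2435
−0.22·log₂(0.22) = 0.4806
−0.13·log₂(0.13) = 0.3826
−0.20·log₂(0.20) = 0.4644
−0.39·log₂(0.39) = 0.5298
Sum ≈ 2.1009 → 2.101 bits.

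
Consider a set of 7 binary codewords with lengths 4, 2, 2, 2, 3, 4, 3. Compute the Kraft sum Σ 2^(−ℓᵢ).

1.125

With common denominator 2^4 = 16: Σ 2^(−ℓᵢ) = 1/16 + 4/16 + 4/16 + 4/16 + 2/16 + 1/16 + 2/16 = 18/16 = 1.125.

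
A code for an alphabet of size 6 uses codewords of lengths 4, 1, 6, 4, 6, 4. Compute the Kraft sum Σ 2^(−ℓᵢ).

With common denominator 2^6 = 64: Σ 2^(−ℓᵢ) = 4/64 + 32/64 + 1/64 + 4/64 + 1/64 + 4/64 = 46/64 = 0.71875.

0.71875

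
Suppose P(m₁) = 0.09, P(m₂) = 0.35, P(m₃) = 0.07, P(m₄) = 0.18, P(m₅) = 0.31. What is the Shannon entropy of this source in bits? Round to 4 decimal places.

2.0804 bits

H = −Σ pᵢ log₂ pᵢ.
−0.09·log₂(0.09) = 0.3127
−0.35·log₂(0.35) = 0.5301
−0.07·log₂(0.07) = 0.2686
−0.18·log₂(0.18) = 0.4453
−0.31·log₂(0.31) = 0.5238
Sum ≈ 2.0804 → 2.0804 bits.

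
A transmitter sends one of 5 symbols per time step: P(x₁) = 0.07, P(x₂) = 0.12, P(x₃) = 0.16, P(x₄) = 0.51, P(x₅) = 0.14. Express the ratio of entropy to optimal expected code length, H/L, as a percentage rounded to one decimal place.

Entropy H = −Σ p log₂ p ≈ 1.9512 bits.
Huffman merges: 7/100+3/25→19/100; 7/50+4/25→3/10; 19/100+3/10→49/100; 49/100+51/100→1. L = 99/50 ≈ 1.9800.
Efficiency = H/L = 1.9512/1.9800 = 98.5%.

98.5%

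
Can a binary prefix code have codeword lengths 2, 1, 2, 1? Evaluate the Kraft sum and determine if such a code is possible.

1.5; no

With common denominator 2^2 = 4: Σ 2^(−ℓᵢ) = 1/4 + 2/4 + 1/4 + 2/4 = 6/4 = 1.5.
Kraft's inequality requires Σ ≤ 1; here Σ = 1.5 > 1, so no such prefix code exists.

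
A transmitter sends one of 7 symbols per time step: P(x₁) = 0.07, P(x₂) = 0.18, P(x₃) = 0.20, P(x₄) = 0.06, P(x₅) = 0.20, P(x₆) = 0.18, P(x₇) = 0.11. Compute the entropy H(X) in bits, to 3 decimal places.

H = −Σ pᵢ log₂ pᵢ.
−0.07·log₂(0.07) = 0.2686
−0.18·log₂(0.18) = 0.4453
−0.20·log₂(0.20) = 0.4644
−0.06·log₂(0.06) = 0.2435
−0.20·log₂(0.20) = 0.4644
−0.18·log₂(0.18) = 0.4453
−0.11·log₂(0.11) = 0.3503
Sum ≈ 2.6818 → 2.682 bits.

2.682 bits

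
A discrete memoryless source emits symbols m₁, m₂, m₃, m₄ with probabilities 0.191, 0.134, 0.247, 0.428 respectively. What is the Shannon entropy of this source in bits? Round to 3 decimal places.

H = −Σ pᵢ log₂ pᵢ.
−0.191·log₂(0.191) = 0.4562
−0.134·log₂(0.134) = 0.3886
−0.247·log₂(0.247) = 0.4983
−0.428·log₂(0.428) = 0.5240
Sum ≈ 1.8670 → 1.867 bits.

1.867 bits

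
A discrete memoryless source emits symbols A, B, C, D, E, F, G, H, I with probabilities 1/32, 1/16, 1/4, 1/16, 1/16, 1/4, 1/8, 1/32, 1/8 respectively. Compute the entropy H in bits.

Each probability is a power of 1/2, so log₂(1/p) is an integer.
H = Σ p·log₂(1/p) = 1/32·5 + 1/16·4 + 1/4·2 + 1/16·4 + 1/16·4 + 1/4·2 + 1/8·3 + 1/32·5 + 1/8·3 = 2.8125 bits.

2.8125 bits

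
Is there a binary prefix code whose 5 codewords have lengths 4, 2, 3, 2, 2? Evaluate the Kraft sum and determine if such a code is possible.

0.9375; yes

With common denominator 2^4 = 16: Σ 2^(−ℓᵢ) = 1/16 + 4/16 + 2/16 + 4/16 + 4/16 = 15/16 = 0.9375.
Kraft's inequality requires Σ ≤ 1; here Σ = 0.9375 ≤ 1, so such a prefix code exists.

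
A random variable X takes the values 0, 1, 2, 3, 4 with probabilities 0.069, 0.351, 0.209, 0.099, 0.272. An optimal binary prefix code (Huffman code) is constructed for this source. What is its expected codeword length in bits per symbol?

Repeatedly combine the two least-probable nodes; the expected code length is the sum of the merged weights.
merge 69/1000 + 99/1000 → 21/125
merge 21/125 + 209/1000 → 377/1000
merge 34/125 + 351/1000 → 623/1000
merge 377/1000 + 623/1000 → 1
L = 21/125 + 377/1000 + 623/1000 + 1 = 271/125 = 2.168 bits/symbol.

2.168 bits/symbol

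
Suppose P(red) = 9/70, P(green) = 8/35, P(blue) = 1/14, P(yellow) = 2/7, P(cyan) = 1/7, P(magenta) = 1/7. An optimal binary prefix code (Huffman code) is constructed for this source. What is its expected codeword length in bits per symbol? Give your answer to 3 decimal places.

Repeatedly combine the two least-probable nodes; the expected code length is the sum of the merged weights.
merge 1/14 + 9/70 → 1/5
merge 1/7 + 1/7 → 2/7
merge 1/5 + 8/35 → 3/7
merge 2/7 + 2/7 → 4/7
merge 3/7 + 4/7 → 1
L = 1/5 + 2/7 + 3/7 + 4/7 + 1 = 87/35 ≈ 2.486 bits/symbol.

2.486 bits/symbol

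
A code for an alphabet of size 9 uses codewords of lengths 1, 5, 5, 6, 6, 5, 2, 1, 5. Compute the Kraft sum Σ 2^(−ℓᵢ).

With common denominator 2^6 = 64: Σ 2^(−ℓᵢ) = 32/64 + 2/64 + 2/64 + 1/64 + 1/64 + 2/64 + 16/64 + 32/64 + 2/64 = 90/64 = 1.40625.

1.40625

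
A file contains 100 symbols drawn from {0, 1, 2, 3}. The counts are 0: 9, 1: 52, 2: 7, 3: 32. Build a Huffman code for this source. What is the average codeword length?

Probabilities are the counts divided by 100.
Repeatedly combine the two least-probable nodes; the expected code length is the sum of the merged weights.
merge 7/100 + 9/100 → 4/25
merge 4/25 + 8/25 → 12/25
merge 12/25 + 13/25 → 1
L = 4/25 + 12/25 + 1 = 41/25 = 1.64 bits/symbol.

1.64 bits/symbol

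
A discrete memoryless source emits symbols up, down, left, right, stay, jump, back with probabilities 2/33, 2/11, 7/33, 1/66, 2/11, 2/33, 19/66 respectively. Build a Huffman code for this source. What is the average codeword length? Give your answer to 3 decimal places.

Repeatedly combine the two least-probable nodes; the expected code length is the sum of the merged weights.
merge 1/66 + 2/33 → 5/66
merge 2/33 + 5/66 → 3/22
merge 3/22 + 2/11 → 7/22
merge 2/11 + 7/33 → 13/33
merge 19/66 + 7/22 → 20/33
merge 13/33 + 20/33 → 1
L = 5/66 + 3/22 + 7/22 + 13/33 + 20/33 + 1 = 167/66 ≈ 2.530 bits/symbol.

2.530 bits/symbol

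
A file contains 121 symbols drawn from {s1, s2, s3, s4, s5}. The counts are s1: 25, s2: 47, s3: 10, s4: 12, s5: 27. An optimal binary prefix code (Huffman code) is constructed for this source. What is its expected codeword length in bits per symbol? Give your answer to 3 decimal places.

2.182 bits/symbol

Probabilities are the counts divided by 121.
Repeatedly combine the two least-probable nodes; the expected code length is the sum of the merged weights.
merge 10/121 + 12/121 → 2/11
merge 2/11 + 25/121 → 47/121
merge 27/121 + 47/121 → 74/121
merge 47/121 + 74/121 → 1
L = 2/11 + 47/121 + 74/121 + 1 = 24/11 ≈ 2.182 bits/symbol.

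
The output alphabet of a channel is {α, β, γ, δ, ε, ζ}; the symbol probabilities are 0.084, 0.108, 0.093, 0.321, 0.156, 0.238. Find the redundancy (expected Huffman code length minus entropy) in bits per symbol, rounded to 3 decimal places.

Entropy H = −Σ p log₂ p ≈ 2.4029 bits.
Huffman merges: 21/250+93/1000→177/1000; 27/250+39/250→33/125; 177/1000+119/500→83/200; 33/125+321/1000→117/200; 83/200+117/200→1. L = 2441/1000 ≈ 2.4410.
L − H = 2.4410 − 2.4029 = 0.038 bits.

0.038 bits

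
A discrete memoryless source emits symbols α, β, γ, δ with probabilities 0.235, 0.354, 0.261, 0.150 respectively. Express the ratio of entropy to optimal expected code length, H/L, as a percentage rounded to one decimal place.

96.9%

Entropy H = −Σ p log₂ p ≈ 1.9377 bits.
Huffman merges: 3/20+47/200→77/200; 261/1000+177/500→123/200; 77/200+123/200→1. L = 2 ≈ 2.0000.
Efficiency = H/L = 1.9377/2.0000 = 96.9%.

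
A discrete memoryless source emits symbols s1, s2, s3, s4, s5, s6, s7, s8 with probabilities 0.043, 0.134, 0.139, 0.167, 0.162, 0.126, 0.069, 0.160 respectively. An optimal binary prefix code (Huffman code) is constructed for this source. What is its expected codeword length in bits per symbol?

Repeatedly combine the two least-probable nodes; the expected code length is the sum of the merged weights.
merge 43/1000 + 69/1000 → 14/125
merge 14/125 + 63/500 → 119/500
merge 67/500 + 139/1000 → 273/1000
merge 4/25 + 81/500 → 161/500
merge 167/1000 + 119/500 → 81/200
merge 273/1000 + 161/500 → 119/200
merge 81/200 + 119/200 → 1
L = 14/125 + 119/500 + 273/1000 + 161/500 + 81/200 + 119/200 + 1 = 589/200 = 2.945 bits/symbol.

2.945 bits/symbol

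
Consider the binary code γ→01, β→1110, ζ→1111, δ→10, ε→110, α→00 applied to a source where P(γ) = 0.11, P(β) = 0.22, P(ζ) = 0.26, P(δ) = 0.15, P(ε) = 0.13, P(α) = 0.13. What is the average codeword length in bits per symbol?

L̄ = Σ pᵢ·ℓᵢ = 0.11·2 + 0.22·4 + 0.26·4 + 0.15·2 + 0.13·3 + 0.13·2 = 3.09 bits/symbol.

3.09 bits/symbol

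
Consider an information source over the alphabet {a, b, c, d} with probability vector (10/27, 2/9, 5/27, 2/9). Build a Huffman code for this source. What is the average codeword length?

Repeatedly combine the two least-probable nodes; the expected code length is the sum of the merged weights.
merge 5/27 + 2/9 → 11/27
merge 2/9 + 10/27 → 16/27
merge 11/27 + 16/27 → 1
L = 11/27 + 16/27 + 1 = 2 bits/symbol.

2 bits/symbol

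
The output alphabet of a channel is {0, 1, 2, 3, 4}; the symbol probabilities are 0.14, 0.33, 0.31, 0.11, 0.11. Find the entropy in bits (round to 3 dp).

2.149 bits

H = −Σ pᵢ log₂ pᵢ.
−0.14·log₂(0.14) = 0.3971
−0.33·log₂(0.33) = 0.5278
−0.31·log₂(0.31) = 0.5238
−0.11·log₂(0.11) = 0.3503
−0.11·log₂(0.11) = 0.3503
Sum ≈ 2.1493 → 2.149 bits.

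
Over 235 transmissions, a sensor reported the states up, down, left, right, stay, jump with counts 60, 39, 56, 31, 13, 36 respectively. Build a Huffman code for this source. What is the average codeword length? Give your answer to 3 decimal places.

2.506 bits/symbol

Probabilities are the counts divided by 235.
Repeatedly combine the two least-probable nodes; the expected code length is the sum of the merged weights.
merge 13/235 + 31/235 → 44/235
merge 36/235 + 39/235 → 15/47
merge 44/235 + 56/235 → 20/47
merge 12/47 + 15/47 → 27/47
merge 20/47 + 27/47 → 1
L = 44/235 + 15/47 + 20/47 + 27/47 + 1 = 589/235 ≈ 2.506 bits/symbol.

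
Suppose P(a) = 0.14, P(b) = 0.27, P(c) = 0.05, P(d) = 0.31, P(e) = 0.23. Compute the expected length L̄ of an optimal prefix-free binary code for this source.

Repeatedly combine the two least-probable nodes; the expected code length is the sum of the merged weights.
merge 1/20 + 7/50 → 19/100
merge 19/100 + 23/100 → 21/50
merge 27/100 + 31/100 → 29/50
merge 21/50 + 29/50 → 1
L = 19/100 + 21/50 + 29/50 + 1 = 219/100 = 2.19 bits/symbol.

2.19 bits/symbol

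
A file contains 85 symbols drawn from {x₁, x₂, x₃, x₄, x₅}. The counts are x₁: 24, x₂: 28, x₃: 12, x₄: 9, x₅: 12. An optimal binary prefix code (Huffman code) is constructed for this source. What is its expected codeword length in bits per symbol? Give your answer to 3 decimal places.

Probabilities are the counts divided by 85.
Repeatedly combine the two least-probable nodes; the expected code length is the sum of the merged weights.
merge 9/85 + 12/85 → 21/85
merge 12/85 + 21/85 → 33/85
merge 24/85 + 28/85 → 52/85
merge 33/85 + 52/85 → 1
L = 21/85 + 33/85 + 52/85 + 1 = 191/85 ≈ 2.247 bits/symbol.

2.247 bits/symbol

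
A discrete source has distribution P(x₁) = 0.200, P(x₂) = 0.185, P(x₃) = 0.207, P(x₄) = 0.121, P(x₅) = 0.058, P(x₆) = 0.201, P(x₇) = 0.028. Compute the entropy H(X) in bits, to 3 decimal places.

2.602 bits

H = −Σ pᵢ log₂ pᵢ.
−0.200·log₂(0.200) = 0.4644
−0.185·log₂(0.185) = 0.4504
−0.207·log₂(0.207) = 0.4704
−0.121·log₂(0.121) = 0.3687
−0.058·log₂(0.058) = 0.2383
−0.201·log₂(0.201) = 0.4653
−0.028·log₂(0.028) = 0.1444
Sum ≈ 2.6017 → 2.602 bits.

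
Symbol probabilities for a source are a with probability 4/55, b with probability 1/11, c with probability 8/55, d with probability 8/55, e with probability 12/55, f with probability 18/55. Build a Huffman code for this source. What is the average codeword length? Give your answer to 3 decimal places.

2.455 bits/symbol

Repeatedly combine the two least-probable nodes; the expected code length is the sum of the merged weights.
merge 4/55 + 1/11 → 9/55
merge 8/55 + 8/55 → 16/55
merge 9/55 + 12/55 → 21/55
merge 16/55 + 18/55 → 34/55
merge 21/55 + 34/55 → 1
L = 9/55 + 16/55 + 21/55 + 34/55 + 1 = 27/11 ≈ 2.455 bits/symbol.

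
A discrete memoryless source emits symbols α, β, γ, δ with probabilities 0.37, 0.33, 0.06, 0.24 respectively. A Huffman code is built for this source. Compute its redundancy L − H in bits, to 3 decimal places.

Entropy H = −Σ p log₂ p ≈ 1.7962 bits.
Huffman merges: 3/50+6/25→3/10; 3/10+33/100→63/100; 37/100+63/100→1. L = 193/100 ≈ 1.9300.
L − H = 1.9300 − 1.7962 = 0.134 bits.

0.134 bits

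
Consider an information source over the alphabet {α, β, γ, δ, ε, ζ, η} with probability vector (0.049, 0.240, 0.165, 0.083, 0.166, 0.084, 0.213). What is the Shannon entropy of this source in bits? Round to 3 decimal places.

H = −Σ pᵢ log₂ pᵢ.
−0.049·log₂(0.049) = 0.2132
−0.240·log₂(0.240) = 0.4941
−0.165·log₂(0.165) = 0.4289
−0.083·log₂(0.083) = 0.2980
−0.166·log₂(0.166) = 0.4301
−0.084·log₂(0.084) = 0.3002
−0.213·log₂(0.213) = 0.4752
Sum ≈ 2.6397 → 2.640 bits.

2.640 bits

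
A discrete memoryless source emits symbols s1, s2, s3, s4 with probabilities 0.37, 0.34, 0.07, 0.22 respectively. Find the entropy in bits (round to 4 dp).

H = −Σ pᵢ log₂ pᵢ.
−0.37·log₂(0.37) = 0.5307
−0.34·log₂(0.34) = 0.5292
−0.07·log₂(0.07) = 0.2686
−0.22·log₂(0.22) = 0.4806
Sum ≈ 1.8090 → 1.8090 bits.

1.8090 bits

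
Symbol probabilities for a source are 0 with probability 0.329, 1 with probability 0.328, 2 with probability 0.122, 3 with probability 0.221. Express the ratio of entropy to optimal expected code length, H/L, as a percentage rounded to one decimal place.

Entropy H = −Σ p log₂ p ≈ 1.9068 bits.
Huffman merges: 61/500+221/1000→343/1000; 41/125+329/1000→657/1000; 343/1000+657/1000→1. L = 2 ≈ 2.0000.
Efficiency = H/L = 1.9068/2.0000 = 95.3%.

95.3%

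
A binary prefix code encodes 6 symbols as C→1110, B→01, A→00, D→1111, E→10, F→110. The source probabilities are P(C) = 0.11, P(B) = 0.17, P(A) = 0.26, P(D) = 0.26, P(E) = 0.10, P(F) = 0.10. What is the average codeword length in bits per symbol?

2.84 bits/symbol

L̄ = Σ pᵢ·ℓᵢ = 0.11·4 + 0.17·2 + 0.26·2 + 0.26·4 + 0.10·2 + 0.10·3 = 2.84 bits/symbol.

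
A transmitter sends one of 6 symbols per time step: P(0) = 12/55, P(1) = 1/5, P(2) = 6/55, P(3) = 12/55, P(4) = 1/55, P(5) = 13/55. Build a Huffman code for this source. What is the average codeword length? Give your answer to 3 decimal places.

Repeatedly combine the two least-probable nodes; the expected code length is the sum of the merged weights.
merge 1/55 + 6/55 → 7/55
merge 7/55 + 1/5 → 18/55
merge 12/55 + 12/55 → 24/55
merge 13/55 + 18/55 → 31/55
merge 24/55 + 31/55 → 1
L = 7/55 + 18/55 + 24/55 + 31/55 + 1 = 27/11 ≈ 2.455 bits/symbol.

2.455 bits/symbol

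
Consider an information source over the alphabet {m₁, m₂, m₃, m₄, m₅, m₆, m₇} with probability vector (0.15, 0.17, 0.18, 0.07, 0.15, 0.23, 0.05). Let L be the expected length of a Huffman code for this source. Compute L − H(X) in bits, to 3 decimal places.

Entropy H = −Σ p log₂ p ≈ 2.6733 bits.
Huffman merges: 1/20+7/100→3/25; 3/25+3/20→27/100; 3/20+17/100→8/25; 9/50+23/100→41/100; 27/100+8/25→59/100; 41/100+59/100→1. L = 271/100 ≈ 2.7100.
L − H = 2.7100 − 2.6733 = 0.037 bits.

0.037 bits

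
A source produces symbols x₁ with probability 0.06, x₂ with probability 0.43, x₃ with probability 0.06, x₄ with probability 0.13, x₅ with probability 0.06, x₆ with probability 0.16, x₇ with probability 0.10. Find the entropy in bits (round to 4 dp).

2.3920 bits

H = −Σ pᵢ log₂ pᵢ.
−0.06·log₂(0.06) = 0.2435
−0.43·log₂(0.43) = 0.5236
−0.06·log₂(0.06) = 0.2435
−0.13·log₂(0.13) = 0.3826
−0.06·log₂(0.06) = 0.2435
−0.16·log₂(0.16) = 0.4230
−0.10·log₂(0.10) = 0.3322
Sum ≈ 2.3920 → 2.3920 bits.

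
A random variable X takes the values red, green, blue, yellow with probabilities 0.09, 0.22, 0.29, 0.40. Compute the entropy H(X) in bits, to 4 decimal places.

H = −Σ pᵢ log₂ pᵢ.
−0.09·log₂(0.09) = 0.3127
−0.22·log₂(0.22) = 0.4806
−0.29·log₂(0.29) = 0.5179
−0.40·log₂(0.40) = 0.5288
Sum ≈ 1.8399 → 1.8399 bits.

1.8399 bits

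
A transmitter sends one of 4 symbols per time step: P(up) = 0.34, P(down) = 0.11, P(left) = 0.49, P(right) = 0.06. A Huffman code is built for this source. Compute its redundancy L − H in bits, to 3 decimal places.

0.053 bits

Entropy H = −Σ p log₂ p ≈ 1.6273 bits.
Huffman merges: 3/50+11/100→17/100; 17/100+17/50→51/100; 49/100+51/100→1. L = 42/25 ≈ 1.6800.
L − H = 1.6800 − 1.6273 = 0.053 bits.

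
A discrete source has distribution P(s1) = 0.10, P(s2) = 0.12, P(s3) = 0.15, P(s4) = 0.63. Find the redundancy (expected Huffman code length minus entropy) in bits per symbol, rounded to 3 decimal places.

0.060 bits

Entropy H = −Σ p log₂ p ≈ 1.5297 bits.
Huffman merges: 1/10+3/25→11/50; 3/20+11/50→37/100; 37/100+63/100→1. L = 159/100 ≈ 1.5900.
L − H = 1.5900 − 1.5297 = 0.060 bits.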